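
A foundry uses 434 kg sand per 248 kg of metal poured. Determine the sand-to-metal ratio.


Formula: Sand-to-Metal Ratio = W_sand / W_metal
Ratio = 434 kg / 248 kg = 1.7500

Final answer: 1.7500


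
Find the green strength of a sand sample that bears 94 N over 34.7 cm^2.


Formula: Compressive Strength = Force / Area
Strength = 94 N / 34.7 cm^2 = 2.7089 N/cm^2

Answer: 2.7089 N/cm^2


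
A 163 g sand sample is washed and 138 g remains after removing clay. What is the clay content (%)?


Formula: Clay% = (W_total - W_washed) / W_total * 100
Clay mass = 163 - 138 = 25 g
Clay% = 25 / 163 * 100 = 15.3374%

15.3374%


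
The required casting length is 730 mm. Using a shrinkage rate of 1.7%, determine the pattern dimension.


Formula: L_pattern = L_casting * (1 + shrinkage_rate/100)
Shrinkage factor = 1 + 1.7/100 = 1.017
L_pattern = 730 mm * 1.017 = 742.4100 mm


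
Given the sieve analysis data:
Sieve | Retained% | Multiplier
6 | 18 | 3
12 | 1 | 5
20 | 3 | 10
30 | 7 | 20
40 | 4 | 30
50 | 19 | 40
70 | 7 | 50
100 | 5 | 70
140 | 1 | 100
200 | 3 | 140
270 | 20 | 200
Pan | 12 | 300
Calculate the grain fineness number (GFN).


Formula: GFN = sum(pct * multiplier) / sum(pct)
sum(pct * multiplier) = 9929
sum(pct) = 100
GFN = 9929 / 100 = 99.29


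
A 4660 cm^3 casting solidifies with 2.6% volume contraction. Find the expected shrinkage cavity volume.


Formula: V_shrink = V_casting * shrinkage_pct / 100
V_shrink = 4660 cm^3 * 2.6 / 100 = 121.1600 cm^3


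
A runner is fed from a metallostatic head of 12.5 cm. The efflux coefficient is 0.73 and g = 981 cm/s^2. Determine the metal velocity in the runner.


Formula: v = Cd * sqrt(2 * g * h)  (Torricelli with discharge coefficient)
2*g*h = 2 * 981 * 12.5 = 24525.0 cm^2/s^2
sqrt(24525.0) = 156.60460 cm/s
v = 0.73 * 156.60460 = 114.3214 cm/s

114.3214 cm/s


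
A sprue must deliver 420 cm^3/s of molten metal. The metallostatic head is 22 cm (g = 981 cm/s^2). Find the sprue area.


Formula: v = sqrt(2*g*h), A = Q/v
Velocity: v = sqrt(2 * 981 * 22) = sqrt(43164) = 207.7595 cm/s
Sprue area: A = Q / v = 420 / 207.7595 = 2.0216 cm^2

Final answer: 2.0216 cm^2


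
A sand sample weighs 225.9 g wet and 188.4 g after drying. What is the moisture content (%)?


Formula: MC = (W_wet - W_dry) / W_wet * 100
Water mass = 225.9 - 188.4 = 37.5 g
MC = 37.5 / 225.9 * 100 = 16.6003%


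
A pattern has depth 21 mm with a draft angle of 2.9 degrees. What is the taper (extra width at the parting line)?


Formula: taper = depth * tan(draft_angle)
tan(2.9 deg) = 0.0506578
taper = 21 mm * 0.0506578 = 1.0638 mm

Answer: 1.0638 mm


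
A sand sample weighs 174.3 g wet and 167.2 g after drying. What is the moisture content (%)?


Formula: MC = (W_wet - W_dry) / W_wet * 100
Water mass = 174.3 - 167.2 = 7.1 g
MC = 7.1 / 174.3 * 100 = 4.0734%

4.0734%


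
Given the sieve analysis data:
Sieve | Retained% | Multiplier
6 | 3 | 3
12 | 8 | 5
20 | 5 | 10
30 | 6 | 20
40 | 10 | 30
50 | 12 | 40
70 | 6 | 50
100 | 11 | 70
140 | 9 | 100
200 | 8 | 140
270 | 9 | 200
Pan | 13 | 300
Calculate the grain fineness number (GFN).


Formula: GFN = sum(pct * multiplier) / sum(pct)
sum(pct * multiplier) = 9789
sum(pct) = 100
GFN = 9789 / 100 = 97.89

Final answer: 97.89


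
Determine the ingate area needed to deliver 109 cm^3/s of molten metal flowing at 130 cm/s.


Formula: A_ingate = Q / v  (continuity equation)
A = 109 cm^3/s / 130 cm/s = 0.8385 cm^2

Final answer: 0.8385 cm^2


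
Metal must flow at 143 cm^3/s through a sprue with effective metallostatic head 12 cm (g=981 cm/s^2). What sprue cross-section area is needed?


Formula: v = sqrt(2*g*h), A = Q/v
Velocity: v = sqrt(2 * 981 * 12) = sqrt(23544) = 153.4405 cm/s
Sprue area: A = Q / v = 143 / 153.4405 = 0.9320 cm^2

Final answer: 0.9320 cm^2


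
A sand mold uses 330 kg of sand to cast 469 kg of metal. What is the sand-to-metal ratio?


Formula: Sand-to-Metal Ratio = W_sand / W_metal
Ratio = 330 kg / 469 kg = 0.7036

Final answer: 0.7036


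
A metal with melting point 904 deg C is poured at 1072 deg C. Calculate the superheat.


Formula: Superheat = T_pour - T_melt
Superheat = 1072 - 904 = 168 deg C

168 deg C


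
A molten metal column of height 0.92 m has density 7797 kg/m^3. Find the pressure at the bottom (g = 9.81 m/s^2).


Formula: P = rho * g * h
rho * g = 7797 * 9.81 = 76488.57 N/m^3
P = 76488.57 * 0.92 = 70369.4844 Pa

Answer: 70369.4844 Pa


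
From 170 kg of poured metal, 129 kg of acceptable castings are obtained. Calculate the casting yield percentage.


Formula: Casting Yield = (W_good / W_total) * 100
Yield = (129 kg / 170 kg) * 100 = 75.8824%


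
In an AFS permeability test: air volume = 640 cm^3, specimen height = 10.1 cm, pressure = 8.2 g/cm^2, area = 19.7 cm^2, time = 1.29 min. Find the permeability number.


Formula: Permeability Number P = (V * H) / (p * A * t)
Numerator: V * H = 640 * 10.1 = 6464.0
Denominator: p * A * t = 8.2 * 19.7 * 1.29 = 208.3866
P = 6464.0 / 208.3866 = 31.0193


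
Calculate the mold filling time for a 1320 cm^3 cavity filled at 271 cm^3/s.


Formula: t_fill = V_mold / Q_flow
t = 1320 cm^3 / 271 cm^3/s = 4.8708 s

Answer: 4.8708 s


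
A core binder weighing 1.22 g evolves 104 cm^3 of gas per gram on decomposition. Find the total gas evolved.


Formula: V_gas = W_binder * gas_evolution_rate
V = 1.22 g * 104 cm^3/g = 126.8800 cm^3

Answer: 126.8800 cm^3


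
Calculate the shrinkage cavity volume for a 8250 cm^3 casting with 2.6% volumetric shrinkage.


Formula: V_shrink = V_casting * shrinkage_pct / 100
V_shrink = 8250 cm^3 * 2.6 / 100 = 214.5000 cm^3

214.5000 cm^3


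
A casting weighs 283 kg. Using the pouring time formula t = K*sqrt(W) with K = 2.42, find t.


Formula: t = K * sqrt(W)
sqrt(W) = sqrt(283) = 16.82260
t = 2.42 * 16.82260 = 40.7107 s

40.7107 s


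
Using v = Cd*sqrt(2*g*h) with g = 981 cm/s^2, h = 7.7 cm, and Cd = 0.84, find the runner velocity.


Formula: v = Cd * sqrt(2 * g * h)  (Torricelli with discharge coefficient)
2*g*h = 2 * 981 * 7.7 = 15107.4 cm^2/s^2
sqrt(15107.4) = 122.91216 cm/s
v = 0.84 * 122.91216 = 103.2462 cm/s


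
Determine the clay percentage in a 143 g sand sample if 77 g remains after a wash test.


Formula: Clay% = (W_total - W_washed) / W_total * 100
Clay mass = 143 - 77 = 66 g
Clay% = 66 / 143 * 100 = 46.1538%


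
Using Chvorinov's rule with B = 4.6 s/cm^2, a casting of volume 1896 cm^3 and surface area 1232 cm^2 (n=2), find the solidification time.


Formula: t_s = B * (V/A)^n  (Chvorinov's rule, n=2)
Modulus M = V/A = 1896/1232 = 1.538961 cm
M^2 = 1.538961^2 = 2.368401 cm^2
t_s = 4.6 * 2.368401 = 10.8946 s

Final answer: 10.8946 s


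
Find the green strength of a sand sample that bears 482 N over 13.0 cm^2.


Formula: Compressive Strength = Force / Area
Strength = 482 N / 13.0 cm^2 = 37.0769 N/cm^2

Answer: 37.0769 N/cm^2


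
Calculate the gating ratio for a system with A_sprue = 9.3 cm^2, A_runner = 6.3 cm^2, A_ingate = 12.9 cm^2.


Sprue:Runner:Ingate = 1 : 6.3/9.3 : 12.9/9.3 = 1:0.68:1.39

Answer: 1:0.68:1.39


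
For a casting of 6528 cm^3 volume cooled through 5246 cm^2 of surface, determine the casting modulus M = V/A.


Formula: Casting Modulus M = V / A
M = 6528 cm^3 / 5246 cm^2 = 1.2444 cm

Answer: 1.2444 cm


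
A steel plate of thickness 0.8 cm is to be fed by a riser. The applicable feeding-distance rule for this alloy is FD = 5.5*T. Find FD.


Formula: FD = 5.5 * T  (riser feeding-distance rule)
FD = 5.5 * 0.8 cm = 4.4000 cm

Final answer: 4.4000 cm


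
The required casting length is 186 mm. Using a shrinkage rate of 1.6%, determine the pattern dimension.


Formula: L_pattern = L_casting * (1 + shrinkage_rate/100)
Shrinkage factor = 1 + 1.6/100 = 1.016
L_pattern = 186 mm * 1.016 = 188.9760 mm

Final answer: 188.9760 mm


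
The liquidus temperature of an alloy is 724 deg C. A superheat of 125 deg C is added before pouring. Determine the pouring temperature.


Formula: T_pour = T_melt + Superheat
T_pour = 724 + 125 = 849 deg C

Final answer: 849 deg C


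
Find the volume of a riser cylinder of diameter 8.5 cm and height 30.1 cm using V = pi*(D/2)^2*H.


Formula: V = pi * (D/2)^2 * H  (cylinder volume)
Radius = D/2 = 8.5/2 = 4.25 cm
V = pi * 4.25^2 * 30.1 = 1708.0250 cm^3

Final answer: 1708.0250 cm^3


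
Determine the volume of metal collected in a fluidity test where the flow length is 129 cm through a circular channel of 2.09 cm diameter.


Formula: V = pi * (d/2)^2 * L  (cylinder volume)
Radius = 2.09/2 = 1.045 cm
V = pi * 1.045^2 * 129 = 442.5600 cm^3


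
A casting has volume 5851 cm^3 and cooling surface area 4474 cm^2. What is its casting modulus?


Formula: Casting Modulus M = V / A
M = 5851 cm^3 / 4474 cm^2 = 1.3078 cm

Answer: 1.3078 cm


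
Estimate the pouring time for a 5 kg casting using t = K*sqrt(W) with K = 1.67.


Formula: t = K * sqrt(W)
sqrt(W) = sqrt(5) = 2.23607
t = 1.67 * 2.23607 = 3.7342 s

3.7342 s


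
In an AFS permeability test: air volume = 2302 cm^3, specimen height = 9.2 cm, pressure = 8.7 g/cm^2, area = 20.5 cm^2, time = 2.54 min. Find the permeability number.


Formula: Permeability Number P = (V * H) / (p * A * t)
Numerator: V * H = 2302 * 9.2 = 21178.4
Denominator: p * A * t = 8.7 * 20.5 * 2.54 = 453.009
P = 21178.4 / 453.009 = 46.7505

Final answer: 46.7505


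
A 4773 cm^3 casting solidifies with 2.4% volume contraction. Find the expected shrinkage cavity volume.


Formula: V_shrink = V_casting * shrinkage_pct / 100
V_shrink = 4773 cm^3 * 2.4 / 100 = 114.5520 cm^3

Final answer: 114.5520 cm^3


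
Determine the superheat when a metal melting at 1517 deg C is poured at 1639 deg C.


Formula: Superheat = T_pour - T_melt
Superheat = 1639 - 1517 = 122 deg C

Final answer: 122 deg C


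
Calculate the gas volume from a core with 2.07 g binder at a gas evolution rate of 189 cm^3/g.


Formula: V_gas = W_binder * gas_evolution_rate
V = 2.07 g * 189 cm^3/g = 391.2300 cm^3

Final answer: 391.2300 cm^3


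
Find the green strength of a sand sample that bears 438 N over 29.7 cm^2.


Formula: Compressive Strength = Force / Area
Strength = 438 N / 29.7 cm^2 = 14.7475 N/cm^2

14.7475 N/cm^2


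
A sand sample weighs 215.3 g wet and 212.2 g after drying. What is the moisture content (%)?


Formula: MC = (W_wet - W_dry) / W_wet * 100
Water mass = 215.3 - 212.2 = 3.1 g
MC = 3.1 / 215.3 * 100 = 1.4399%

Answer: 1.4399%


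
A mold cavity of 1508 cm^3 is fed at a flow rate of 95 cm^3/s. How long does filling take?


Formula: t_fill = V_mold / Q_flow
t = 1508 cm^3 / 95 cm^3/s = 15.8737 s


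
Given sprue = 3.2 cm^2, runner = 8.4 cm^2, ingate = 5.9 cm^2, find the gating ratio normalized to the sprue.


Sprue:Runner:Ingate = 1 : 8.4/3.2 : 5.9/3.2 = 1:2.63:1.84

Answer: 1:2.63:1.84


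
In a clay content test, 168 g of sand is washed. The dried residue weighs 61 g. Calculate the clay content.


Formula: Clay% = (W_total - W_washed) / W_total * 100
Clay mass = 168 - 61 = 107 g
Clay% = 107 / 168 * 100 = 63.6905%


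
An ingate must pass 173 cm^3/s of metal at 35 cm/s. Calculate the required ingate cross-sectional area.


Formula: A_ingate = Q / v  (continuity equation)
A = 173 cm^3/s / 35 cm/s = 4.9429 cm^2

Answer: 4.9429 cm^2


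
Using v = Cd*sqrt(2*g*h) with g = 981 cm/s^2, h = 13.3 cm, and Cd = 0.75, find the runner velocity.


Formula: v = Cd * sqrt(2 * g * h)  (Torricelli with discharge coefficient)
2*g*h = 2 * 981 * 13.3 = 26094.6 cm^2/s^2
sqrt(26094.6) = 161.53823 cm/s
v = 0.75 * 161.53823 = 121.1537 cm/s

Answer: 121.1537 cm/s


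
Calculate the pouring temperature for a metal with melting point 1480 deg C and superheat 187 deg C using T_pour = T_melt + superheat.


Formula: T_pour = T_melt + Superheat
T_pour = 1480 + 187 = 1667 deg C

Answer: 1667 deg C


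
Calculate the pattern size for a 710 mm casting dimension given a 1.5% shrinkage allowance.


Formula: L_pattern = L_casting * (1 + shrinkage_rate/100)
Shrinkage factor = 1 + 1.5/100 = 1.015
L_pattern = 710 mm * 1.015 = 720.6500 mm

Answer: 720.6500 mm


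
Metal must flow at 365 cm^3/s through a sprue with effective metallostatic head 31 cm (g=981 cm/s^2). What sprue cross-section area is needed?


Formula: v = sqrt(2*g*h), A = Q/v
Velocity: v = sqrt(2 * 981 * 31) = sqrt(60822) = 246.6212 cm/s
Sprue area: A = Q / v = 365 / 246.6212 = 1.4800 cm^2


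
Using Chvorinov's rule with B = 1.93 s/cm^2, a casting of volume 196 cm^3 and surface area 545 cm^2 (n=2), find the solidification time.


Formula: t_s = B * (V/A)^n  (Chvorinov's rule, n=2)
Modulus M = V/A = 196/545 = 0.359633 cm
M^2 = 0.359633^2 = 0.129336 cm^2
t_s = 1.93 * 0.129336 = 0.2496 s


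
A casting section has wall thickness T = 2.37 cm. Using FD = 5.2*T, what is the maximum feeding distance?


Formula: FD = 5.2 * T  (riser feeding-distance rule)
FD = 5.2 * 2.37 cm = 12.3240 cm


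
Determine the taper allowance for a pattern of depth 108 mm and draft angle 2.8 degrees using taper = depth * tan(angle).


Formula: taper = depth * tan(draft_angle)
tan(2.8 deg) = 0.0489082
taper = 108 mm * 0.0489082 = 5.2821 mm

5.2821 mm


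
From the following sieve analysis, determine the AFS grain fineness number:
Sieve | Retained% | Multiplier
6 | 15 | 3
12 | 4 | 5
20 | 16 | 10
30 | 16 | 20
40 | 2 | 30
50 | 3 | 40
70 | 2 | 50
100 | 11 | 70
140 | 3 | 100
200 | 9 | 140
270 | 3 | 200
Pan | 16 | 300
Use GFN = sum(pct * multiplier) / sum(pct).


Formula: GFN = sum(pct * multiplier) / sum(pct)
sum(pct * multiplier) = 8555
sum(pct) = 100
GFN = 8555 / 100 = 85.55

Final answer: 85.55


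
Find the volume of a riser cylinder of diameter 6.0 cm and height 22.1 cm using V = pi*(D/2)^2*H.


Formula: V = pi * (D/2)^2 * H  (cylinder volume)
Radius = D/2 = 6.0/2 = 3.0 cm
V = pi * 3.0^2 * 22.1 = 624.8628 cm^3

Answer: 624.8628 cm^3


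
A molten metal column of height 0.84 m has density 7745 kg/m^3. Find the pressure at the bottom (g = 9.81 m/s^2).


Formula: P = rho * g * h
rho * g = 7745 * 9.81 = 75978.45 N/m^3
P = 75978.45 * 0.84 = 63821.8980 Pa


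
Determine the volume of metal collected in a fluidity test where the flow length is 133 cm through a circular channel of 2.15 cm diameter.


Formula: V = pi * (d/2)^2 * L  (cylinder volume)
Radius = 2.15/2 = 1.075 cm
V = pi * 1.075^2 * 133 = 482.8569 cm^3

Answer: 482.8569 cm^3


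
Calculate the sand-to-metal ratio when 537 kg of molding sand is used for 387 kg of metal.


Formula: Sand-to-Metal Ratio = W_sand / W_metal
Ratio = 537 kg / 387 kg = 1.3876

Answer: 1.3876


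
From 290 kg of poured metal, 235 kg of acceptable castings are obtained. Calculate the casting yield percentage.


Formula: Casting Yield = (W_good / W_total) * 100
Yield = (235 kg / 290 kg) * 100 = 81.0345%

81.0345%


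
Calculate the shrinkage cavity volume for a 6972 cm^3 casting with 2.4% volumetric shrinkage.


Formula: V_shrink = V_casting * shrinkage_pct / 100
V_shrink = 6972 cm^3 * 2.4 / 100 = 167.3280 cm^3


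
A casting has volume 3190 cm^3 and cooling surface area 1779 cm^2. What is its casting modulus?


Formula: Casting Modulus M = V / A
M = 3190 cm^3 / 1779 cm^2 = 1.7931 cm

1.7931 cm


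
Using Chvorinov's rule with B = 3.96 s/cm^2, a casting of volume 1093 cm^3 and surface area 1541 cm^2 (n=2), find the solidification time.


Formula: t_s = B * (V/A)^n  (Chvorinov's rule, n=2)
Modulus M = V/A = 1093/1541 = 0.709280 cm
M^2 = 0.709280^2 = 0.503078 cm^2
t_s = 3.96 * 0.503078 = 1.9922 s

1.9922 s


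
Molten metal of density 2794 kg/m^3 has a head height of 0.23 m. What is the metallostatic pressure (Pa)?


Formula: P = rho * g * h
rho * g = 2794 * 9.81 = 27409.14 N/m^3
P = 27409.14 * 0.23 = 6304.1022 Pa

Answer: 6304.1022 Pa


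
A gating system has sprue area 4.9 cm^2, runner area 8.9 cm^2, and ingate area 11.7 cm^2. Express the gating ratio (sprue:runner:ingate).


Sprue:Runner:Ingate = 1 : 8.9/4.9 : 11.7/4.9 = 1:1.82:2.39

Answer: 1:1.82:2.39


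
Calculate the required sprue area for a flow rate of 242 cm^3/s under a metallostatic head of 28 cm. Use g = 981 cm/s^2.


Formula: v = sqrt(2*g*h), A = Q/v
Velocity: v = sqrt(2 * 981 * 28) = sqrt(54936) = 234.3843 cm/s
Sprue area: A = Q / v = 242 / 234.3843 = 1.0325 cm^2


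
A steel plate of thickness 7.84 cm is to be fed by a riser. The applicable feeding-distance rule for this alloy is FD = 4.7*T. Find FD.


Formula: FD = 4.7 * T  (riser feeding-distance rule)
FD = 4.7 * 7.84 cm = 36.8480 cm

36.8480 cm


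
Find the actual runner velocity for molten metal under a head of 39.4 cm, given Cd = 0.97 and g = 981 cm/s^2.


Formula: v = Cd * sqrt(2 * g * h)  (Torricelli with discharge coefficient)
2*g*h = 2 * 981 * 39.4 = 77302.8 cm^2/s^2
sqrt(77302.8) = 278.03381 cm/s
v = 0.97 * 278.03381 = 269.6928 cm/s

Answer: 269.6928 cm/s


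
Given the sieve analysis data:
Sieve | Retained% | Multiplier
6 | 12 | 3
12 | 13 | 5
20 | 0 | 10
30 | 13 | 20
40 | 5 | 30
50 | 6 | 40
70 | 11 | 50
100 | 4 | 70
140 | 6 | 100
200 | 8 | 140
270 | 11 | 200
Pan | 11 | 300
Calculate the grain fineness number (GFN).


Formula: GFN = sum(pct * multiplier) / sum(pct)
sum(pct * multiplier) = 8801
sum(pct) = 100
GFN = 8801 / 100 = 88.01

88.01


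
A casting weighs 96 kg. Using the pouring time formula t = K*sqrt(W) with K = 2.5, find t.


Formula: t = K * sqrt(W)
sqrt(W) = sqrt(96) = 9.79796
t = 2.5 * 9.79796 = 24.4949 s


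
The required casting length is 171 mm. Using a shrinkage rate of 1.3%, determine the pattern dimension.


Formula: L_pattern = L_casting * (1 + shrinkage_rate/100)
Shrinkage factor = 1 + 1.3/100 = 1.013
L_pattern = 171 mm * 1.013 = 173.2230 mm

Answer: 173.2230 mm


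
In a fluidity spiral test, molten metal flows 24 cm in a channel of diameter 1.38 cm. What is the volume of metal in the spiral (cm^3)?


Formula: V = pi * (d/2)^2 * L  (cylinder volume)
Radius = 1.38/2 = 0.69 cm
V = pi * 0.69^2 * 24 = 35.8971 cm^3

Final answer: 35.8971 cm^3


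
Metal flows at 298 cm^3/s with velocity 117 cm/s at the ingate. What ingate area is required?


Formula: A_ingate = Q / v  (continuity equation)
A = 298 cm^3/s / 117 cm/s = 2.5470 cm^2

Answer: 2.5470 cm^2


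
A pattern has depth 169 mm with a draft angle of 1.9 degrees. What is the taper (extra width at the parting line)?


Formula: taper = depth * tan(draft_angle)
tan(1.9 deg) = 0.0331734
taper = 169 mm * 0.0331734 = 5.6063 mm

Answer: 5.6063 mm


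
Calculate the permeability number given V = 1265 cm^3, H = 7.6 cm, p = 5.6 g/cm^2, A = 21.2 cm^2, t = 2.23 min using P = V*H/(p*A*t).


Formula: Permeability Number P = (V * H) / (p * A * t)
Numerator: V * H = 1265 * 7.6 = 9614.0
Denominator: p * A * t = 5.6 * 21.2 * 2.23 = 264.7456
P = 9614.0 / 264.7456 = 36.3141

36.3141


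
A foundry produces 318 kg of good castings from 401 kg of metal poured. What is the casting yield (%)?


Formula: Casting Yield = (W_good / W_total) * 100
Yield = (318 kg / 401 kg) * 100 = 79.3017%

Answer: 79.3017%


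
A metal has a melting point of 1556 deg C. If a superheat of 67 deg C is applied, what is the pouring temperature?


Formula: T_pour = T_melt + Superheat
T_pour = 1556 + 67 = 1623 deg C

Answer: 1623 deg C


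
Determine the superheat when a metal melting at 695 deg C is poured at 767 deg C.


Formula: Superheat = T_pour - T_melt
Superheat = 767 - 695 = 72 deg C

Answer: 72 deg C


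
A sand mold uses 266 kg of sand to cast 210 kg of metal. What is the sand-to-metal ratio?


Formula: Sand-to-Metal Ratio = W_sand / W_metal
Ratio = 266 kg / 210 kg = 1.2667

1.2667


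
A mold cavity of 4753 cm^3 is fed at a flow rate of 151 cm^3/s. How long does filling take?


Formula: t_fill = V_mold / Q_flow
t = 4753 cm^3 / 151 cm^3/s = 31.4768 s

Final answer: 31.4768 s


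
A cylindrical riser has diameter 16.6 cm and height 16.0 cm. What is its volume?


Formula: V = pi * (D/2)^2 * H  (cylinder volume)
Radius = D/2 = 16.6/2 = 8.3 cm
V = pi * 8.3^2 * 16.0 = 3462.7891 cm^3

Final answer: 3462.7891 cm^3


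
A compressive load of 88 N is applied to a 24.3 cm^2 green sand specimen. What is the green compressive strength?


Formula: Compressive Strength = Force / Area
Strength = 88 N / 24.3 cm^2 = 3.6214 N/cm^2

3.6214 N/cm^2


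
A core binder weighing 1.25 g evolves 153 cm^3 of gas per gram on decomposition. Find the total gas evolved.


Formula: V_gas = W_binder * gas_evolution_rate
V = 1.25 g * 153 cm^3/g = 191.2500 cm^3

Final answer: 191.2500 cm^3


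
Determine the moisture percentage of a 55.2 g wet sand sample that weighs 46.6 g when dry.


Formula: MC = (W_wet - W_dry) / W_wet * 100
Water mass = 55.2 - 46.6 = 8.6 g
MC = 8.6 / 55.2 * 100 = 15.5797%


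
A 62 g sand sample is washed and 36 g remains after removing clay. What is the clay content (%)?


Formula: Clay% = (W_total - W_washed) / W_total * 100
Clay mass = 62 - 36 = 26 g
Clay% = 26 / 62 * 100 = 41.9355%

Final answer: 41.9355%


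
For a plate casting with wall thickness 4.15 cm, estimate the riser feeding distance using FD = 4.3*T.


Formula: FD = 4.3 * T  (riser feeding-distance rule)
FD = 4.3 * 4.15 cm = 17.8450 cm


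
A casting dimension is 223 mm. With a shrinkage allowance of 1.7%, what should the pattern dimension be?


Formula: L_pattern = L_casting * (1 + shrinkage_rate/100)
Shrinkage factor = 1 + 1.7/100 = 1.017
L_pattern = 223 mm * 1.017 = 226.7910 mm

226.7910 mm


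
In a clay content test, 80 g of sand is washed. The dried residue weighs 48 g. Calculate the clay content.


Formula: Clay% = (W_total - W_washed) / W_total * 100
Clay mass = 80 - 48 = 32 g
Clay% = 32 / 80 * 100 = 40.0000%


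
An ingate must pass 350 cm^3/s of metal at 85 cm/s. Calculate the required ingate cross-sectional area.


Formula: A_ingate = Q / v  (continuity equation)
A = 350 cm^3/s / 85 cm/s = 4.1176 cm^2

4.1176 cm^2


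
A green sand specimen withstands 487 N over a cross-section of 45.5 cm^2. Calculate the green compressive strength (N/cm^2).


Formula: Compressive Strength = Force / Area
Strength = 487 N / 45.5 cm^2 = 10.7033 N/cm^2

10.7033 N/cm^2


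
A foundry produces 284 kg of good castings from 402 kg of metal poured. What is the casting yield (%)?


Formula: Casting Yield = (W_good / W_total) * 100
Yield = (284 kg / 402 kg) * 100 = 70.6468%

70.6468%


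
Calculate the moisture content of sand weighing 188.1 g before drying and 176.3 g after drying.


Formula: MC = (W_wet - W_dry) / W_wet * 100
Water mass = 188.1 - 176.3 = 11.8 g
MC = 11.8 / 188.1 * 100 = 6.2733%

Answer: 6.2733%


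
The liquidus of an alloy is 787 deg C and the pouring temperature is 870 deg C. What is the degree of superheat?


Formula: Superheat = T_pour - T_melt
Superheat = 870 - 787 = 83 deg C

Answer: 83 deg C


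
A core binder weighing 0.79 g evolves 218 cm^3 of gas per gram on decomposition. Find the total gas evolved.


Formula: V_gas = W_binder * gas_evolution_rate
V = 0.79 g * 218 cm^3/g = 172.2200 cm^3

Answer: 172.2200 cm^3


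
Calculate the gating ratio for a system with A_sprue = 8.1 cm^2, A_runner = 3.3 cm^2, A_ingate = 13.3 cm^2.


Sprue:Runner:Ingate = 1 : 3.3/8.1 : 13.3/8.1 = 1:0.41:1.64

Final answer: 1:0.41:1.64


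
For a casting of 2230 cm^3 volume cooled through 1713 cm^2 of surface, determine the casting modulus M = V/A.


Formula: Casting Modulus M = V / A
M = 2230 cm^3 / 1713 cm^2 = 1.3018 cm


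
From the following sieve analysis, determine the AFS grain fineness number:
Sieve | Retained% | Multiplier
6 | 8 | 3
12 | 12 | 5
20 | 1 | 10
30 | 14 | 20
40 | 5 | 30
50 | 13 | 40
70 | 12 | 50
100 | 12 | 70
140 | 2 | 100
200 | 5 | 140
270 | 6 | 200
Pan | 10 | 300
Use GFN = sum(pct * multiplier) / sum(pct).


Formula: GFN = sum(pct * multiplier) / sum(pct)
sum(pct * multiplier) = 7584
sum(pct) = 100
GFN = 7584 / 100 = 75.84

Answer: 75.84


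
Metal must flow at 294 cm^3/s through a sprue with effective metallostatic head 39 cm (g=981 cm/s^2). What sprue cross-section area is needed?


Formula: v = sqrt(2*g*h), A = Q/v
Velocity: v = sqrt(2 * 981 * 39) = sqrt(76518) = 276.6189 cm/s
Sprue area: A = Q / v = 294 / 276.6189 = 1.0628 cm^2

1.0628 cm^2


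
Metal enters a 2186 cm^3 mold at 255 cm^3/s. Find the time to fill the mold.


Formula: t_fill = V_mold / Q_flow
t = 2186 cm^3 / 255 cm^3/s = 8.5725 s

Answer: 8.5725 s


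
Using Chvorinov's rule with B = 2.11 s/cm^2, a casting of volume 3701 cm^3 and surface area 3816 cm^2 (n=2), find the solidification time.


Formula: t_s = B * (V/A)^n  (Chvorinov's rule, n=2)
Modulus M = V/A = 3701/3816 = 0.969864 cm
M^2 = 0.969864^2 = 0.940636 cm^2
t_s = 2.11 * 0.940636 = 1.9847 s


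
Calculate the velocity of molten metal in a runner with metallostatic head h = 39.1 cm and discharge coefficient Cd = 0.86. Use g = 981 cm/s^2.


Formula: v = Cd * sqrt(2 * g * h)  (Torricelli with discharge coefficient)
2*g*h = 2 * 981 * 39.1 = 76714.2 cm^2/s^2
sqrt(76714.2) = 276.97328 cm/s
v = 0.86 * 276.97328 = 238.1970 cm/s

Answer: 238.1970 cm/s


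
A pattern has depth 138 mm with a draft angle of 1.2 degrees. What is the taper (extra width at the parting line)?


Formula: taper = depth * tan(draft_angle)
tan(1.2 deg) = 0.0209470
taper = 138 mm * 0.0209470 = 2.8907 mm

2.8907 mm


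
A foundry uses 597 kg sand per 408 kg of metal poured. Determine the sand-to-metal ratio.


Formula: Sand-to-Metal Ratio = W_sand / W_metal
Ratio = 597 kg / 408 kg = 1.4632

Answer: 1.4632


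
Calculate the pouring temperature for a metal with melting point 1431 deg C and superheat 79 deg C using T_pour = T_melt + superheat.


Formula: T_pour = T_melt + Superheat
T_pour = 1431 + 79 = 1510 deg C


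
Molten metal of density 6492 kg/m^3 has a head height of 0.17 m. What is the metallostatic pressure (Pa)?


Formula: P = rho * g * h
rho * g = 6492 * 9.81 = 63686.52 N/m^3
P = 63686.52 * 0.17 = 10826.7084 Pa


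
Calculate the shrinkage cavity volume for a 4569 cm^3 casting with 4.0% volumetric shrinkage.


Formula: V_shrink = V_casting * shrinkage_pct / 100
V_shrink = 4569 cm^3 * 4.0 / 100 = 182.7600 cm^3

182.7600 cm^3


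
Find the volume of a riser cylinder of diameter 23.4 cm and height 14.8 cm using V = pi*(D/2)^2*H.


Formula: V = pi * (D/2)^2 * H  (cylinder volume)
Radius = D/2 = 23.4/2 = 11.7 cm
V = pi * 11.7^2 * 14.8 = 6364.7788 cm^3

Final answer: 6364.7788 cm^3


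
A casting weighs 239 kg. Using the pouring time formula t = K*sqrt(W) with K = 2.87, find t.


Formula: t = K * sqrt(W)
sqrt(W) = sqrt(239) = 15.45962
t = 2.87 * 15.45962 = 44.3691 s

44.3691 s


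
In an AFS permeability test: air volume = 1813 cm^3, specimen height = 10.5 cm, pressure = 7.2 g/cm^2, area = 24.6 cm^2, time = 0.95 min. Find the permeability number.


Formula: Permeability Number P = (V * H) / (p * A * t)
Numerator: V * H = 1813 * 10.5 = 19036.5
Denominator: p * A * t = 7.2 * 24.6 * 0.95 = 168.264
P = 19036.5 / 168.264 = 113.1347

Answer: 113.1347


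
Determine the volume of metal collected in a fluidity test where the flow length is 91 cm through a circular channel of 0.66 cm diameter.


Formula: V = pi * (d/2)^2 * L  (cylinder volume)
Radius = 0.66/2 = 0.33 cm
V = pi * 0.33^2 * 91 = 31.1329 cm^3

Final answer: 31.1329 cm^3


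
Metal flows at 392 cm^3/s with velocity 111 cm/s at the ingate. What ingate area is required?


Formula: A_ingate = Q / v  (continuity equation)
A = 392 cm^3/s / 111 cm/s = 3.5315 cm^2


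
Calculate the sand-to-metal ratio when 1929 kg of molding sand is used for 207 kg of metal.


Formula: Sand-to-Metal Ratio = W_sand / W_metal
Ratio = 1929 kg / 207 kg = 9.3188


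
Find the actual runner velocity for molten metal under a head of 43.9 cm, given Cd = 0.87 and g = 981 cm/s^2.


Formula: v = Cd * sqrt(2 * g * h)  (Torricelli with discharge coefficient)
2*g*h = 2 * 981 * 43.9 = 86131.8 cm^2/s^2
sqrt(86131.8) = 293.48220 cm/s
v = 0.87 * 293.48220 = 255.3295 cm/s


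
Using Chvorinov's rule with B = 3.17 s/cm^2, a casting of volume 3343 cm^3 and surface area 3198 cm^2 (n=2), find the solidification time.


Formula: t_s = B * (V/A)^n  (Chvorinov's rule, n=2)
Modulus M = V/A = 3343/3198 = 1.045341 cm
M^2 = 1.045341^2 = 1.092738 cm^2
t_s = 3.17 * 1.092738 = 3.4640 s

3.4640 s


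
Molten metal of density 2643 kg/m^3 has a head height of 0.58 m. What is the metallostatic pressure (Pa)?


Formula: P = rho * g * h
rho * g = 2643 * 9.81 = 25927.83 N/m^3
P = 25927.83 * 0.58 = 15038.1414 Pa

15038.1414 Pa


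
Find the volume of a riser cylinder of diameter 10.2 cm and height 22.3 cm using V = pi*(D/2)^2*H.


Formula: V = pi * (D/2)^2 * H  (cylinder volume)
Radius = D/2 = 10.2/2 = 5.1 cm
V = pi * 5.1^2 * 22.3 = 1822.1960 cm^3


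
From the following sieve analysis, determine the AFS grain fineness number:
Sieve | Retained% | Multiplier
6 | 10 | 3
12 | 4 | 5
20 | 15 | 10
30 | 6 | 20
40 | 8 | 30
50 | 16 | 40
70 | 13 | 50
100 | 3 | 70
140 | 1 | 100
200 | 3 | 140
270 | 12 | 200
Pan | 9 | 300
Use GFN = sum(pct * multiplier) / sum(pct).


Formula: GFN = sum(pct * multiplier) / sum(pct)
sum(pct * multiplier) = 7680
sum(pct) = 100
GFN = 7680 / 100 = 76.80


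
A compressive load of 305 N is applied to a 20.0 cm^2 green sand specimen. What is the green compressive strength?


Formula: Compressive Strength = Force / Area
Strength = 305 N / 20.0 cm^2 = 15.2500 N/cm^2

15.2500 N/cm^2


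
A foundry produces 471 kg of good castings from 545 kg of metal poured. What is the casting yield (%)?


Formula: Casting Yield = (W_good / W_total) * 100
Yield = (471 kg / 545 kg) * 100 = 86.4220%

Answer: 86.4220%


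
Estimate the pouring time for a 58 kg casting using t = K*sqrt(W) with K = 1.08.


Formula: t = K * sqrt(W)
sqrt(W) = sqrt(58) = 7.61577
t = 1.08 * 7.61577 = 8.2250 s


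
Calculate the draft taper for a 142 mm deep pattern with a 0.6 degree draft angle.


Formula: taper = depth * tan(draft_angle)
tan(0.6 deg) = 0.0104724
taper = 142 mm * 0.0104724 = 1.4871 mm


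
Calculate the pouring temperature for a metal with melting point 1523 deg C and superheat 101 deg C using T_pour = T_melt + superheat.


Formula: T_pour = T_melt + Superheat
T_pour = 1523 + 101 = 1624 deg C

Final answer: 1624 deg C


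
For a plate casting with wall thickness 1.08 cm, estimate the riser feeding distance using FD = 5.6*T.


Formula: FD = 5.6 * T  (riser feeding-distance rule)
FD = 5.6 * 1.08 cm = 6.0480 cm

Answer: 6.0480 cm


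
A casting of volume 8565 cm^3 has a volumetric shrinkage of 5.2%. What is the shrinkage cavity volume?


Formula: V_shrink = V_casting * shrinkage_pct / 100
V_shrink = 8565 cm^3 * 5.2 / 100 = 445.3800 cm^3

Final answer: 445.3800 cm^3


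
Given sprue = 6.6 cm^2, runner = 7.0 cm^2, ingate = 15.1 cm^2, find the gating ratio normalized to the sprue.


Sprue:Runner:Ingate = 1 : 7.0/6.6 : 15.1/6.6 = 1:1.06:2.29

1:1.06:2.29


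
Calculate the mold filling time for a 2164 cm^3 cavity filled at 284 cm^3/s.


Formula: t_fill = V_mold / Q_flow
t = 2164 cm^3 / 284 cm^3/s = 7.6197 s

Answer: 7.6197 s


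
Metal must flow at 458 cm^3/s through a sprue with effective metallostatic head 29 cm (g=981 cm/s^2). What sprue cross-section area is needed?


Formula: v = sqrt(2*g*h), A = Q/v
Velocity: v = sqrt(2 * 981 * 29) = sqrt(56898) = 238.5330 cm/s
Sprue area: A = Q / v = 458 / 238.5330 = 1.9201 cm^2

Final answer: 1.9201 cm^2


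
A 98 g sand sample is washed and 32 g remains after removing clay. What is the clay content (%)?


Formula: Clay% = (W_total - W_washed) / W_total * 100
Clay mass = 98 - 32 = 66 g
Clay% = 66 / 98 * 100 = 67.3469%

Answer: 67.3469%


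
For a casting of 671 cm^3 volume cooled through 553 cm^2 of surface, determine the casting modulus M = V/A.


Formula: Casting Modulus M = V / A
M = 671 cm^3 / 553 cm^2 = 1.2134 cm

Final answer: 1.2134 cm


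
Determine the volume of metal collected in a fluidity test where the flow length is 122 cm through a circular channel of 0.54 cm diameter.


Formula: V = pi * (d/2)^2 * L  (cylinder volume)
Radius = 0.54/2 = 0.27 cm
V = pi * 0.27^2 * 122 = 27.9407 cm^3

27.9407 cm^3


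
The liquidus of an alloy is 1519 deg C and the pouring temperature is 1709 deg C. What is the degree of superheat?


Formula: Superheat = T_pour - T_melt
Superheat = 1709 - 1519 = 190 deg C

Answer: 190 deg C


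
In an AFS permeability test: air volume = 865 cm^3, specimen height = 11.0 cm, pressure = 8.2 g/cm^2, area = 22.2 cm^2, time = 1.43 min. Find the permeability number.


Formula: Permeability Number P = (V * H) / (p * A * t)
Numerator: V * H = 865 * 11.0 = 9515.0
Denominator: p * A * t = 8.2 * 22.2 * 1.43 = 260.3172
P = 9515.0 / 260.3172 = 36.5516

Final answer: 36.5516


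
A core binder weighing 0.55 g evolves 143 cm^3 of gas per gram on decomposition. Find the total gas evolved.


Formula: V_gas = W_binder * gas_evolution_rate
V = 0.55 g * 143 cm^3/g = 78.6500 cm^3

Answer: 78.6500 cm^3


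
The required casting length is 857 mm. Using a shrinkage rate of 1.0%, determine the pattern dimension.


Formula: L_pattern = L_casting * (1 + shrinkage_rate/100)
Shrinkage factor = 1 + 1.0/100 = 1.01
L_pattern = 857 mm * 1.01 = 865.5700 mm

Final answer: 865.5700 mm


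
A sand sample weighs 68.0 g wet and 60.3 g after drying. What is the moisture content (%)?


Formula: MC = (W_wet - W_dry) / W_wet * 100
Water mass = 68.0 - 60.3 = 7.7 g
MC = 7.7 / 68.0 * 100 = 11.3235%

Answer: 11.3235%


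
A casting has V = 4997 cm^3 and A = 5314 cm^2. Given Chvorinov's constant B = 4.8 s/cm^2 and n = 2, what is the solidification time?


Formula: t_s = B * (V/A)^n  (Chvorinov's rule, n=2)
Modulus M = V/A = 4997/5314 = 0.940346 cm
M^2 = 0.940346^2 = 0.884251 cm^2
t_s = 4.8 * 0.884251 = 4.2444 s

Final answer: 4.2444 s


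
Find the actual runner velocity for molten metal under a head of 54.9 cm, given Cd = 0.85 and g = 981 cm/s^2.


Formula: v = Cd * sqrt(2 * g * h)  (Torricelli with discharge coefficient)
2*g*h = 2 * 981 * 54.9 = 107713.8 cm^2/s^2
sqrt(107713.8) = 328.19781 cm/s
v = 0.85 * 328.19781 = 278.9681 cm/s

Answer: 278.9681 cm/s


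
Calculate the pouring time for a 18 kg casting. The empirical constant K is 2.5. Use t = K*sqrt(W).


Formula: t = K * sqrt(W)
sqrt(W) = sqrt(18) = 4.24264
t = 2.5 * 4.24264 = 10.6066 s

10.6066 s


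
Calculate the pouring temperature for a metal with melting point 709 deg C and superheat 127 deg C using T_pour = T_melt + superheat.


Formula: T_pour = T_melt + Superheat
T_pour = 709 + 127 = 836 deg C

Answer: 836 deg C


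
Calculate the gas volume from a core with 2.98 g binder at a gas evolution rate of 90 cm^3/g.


Formula: V_gas = W_binder * gas_evolution_rate
V = 2.98 g * 90 cm^3/g = 268.2000 cm^3


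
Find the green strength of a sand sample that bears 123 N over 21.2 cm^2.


Formula: Compressive Strength = Force / Area
Strength = 123 N / 21.2 cm^2 = 5.8019 N/cm^2

5.8019 N/cm^2


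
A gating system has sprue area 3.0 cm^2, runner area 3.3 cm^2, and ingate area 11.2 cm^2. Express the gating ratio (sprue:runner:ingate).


Sprue:Runner:Ingate = 1 : 3.3/3.0 : 11.2/3.0 = 1:1.10:3.73

Final answer: 1:1.10:3.73


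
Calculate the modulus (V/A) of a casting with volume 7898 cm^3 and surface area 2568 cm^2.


Formula: Casting Modulus M = V / A
M = 7898 cm^3 / 2568 cm^2 = 3.0755 cm


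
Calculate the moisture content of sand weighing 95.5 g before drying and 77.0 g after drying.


Formula: MC = (W_wet - W_dry) / W_wet * 100
Water mass = 95.5 - 77.0 = 18.5 g
MC = 18.5 / 95.5 * 100 = 19.3717%

Final answer: 19.3717%


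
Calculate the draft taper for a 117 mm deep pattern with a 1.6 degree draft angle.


Formula: taper = depth * tan(draft_angle)
tan(1.6 deg) = 0.0279325
taper = 117 mm * 0.0279325 = 3.2681 mm

Final answer: 3.2681 mm


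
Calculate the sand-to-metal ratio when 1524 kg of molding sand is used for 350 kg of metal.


Formula: Sand-to-Metal Ratio = W_sand / W_metal
Ratio = 1524 kg / 350 kg = 4.3543

4.3543


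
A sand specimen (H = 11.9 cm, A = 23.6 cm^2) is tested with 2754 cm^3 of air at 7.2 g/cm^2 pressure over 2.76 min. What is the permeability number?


Formula: Permeability Number P = (V * H) / (p * A * t)
Numerator: V * H = 2754 * 11.9 = 32772.6
Denominator: p * A * t = 7.2 * 23.6 * 2.76 = 468.9792
P = 32772.6 / 468.9792 = 69.8807

Final answer: 69.8807


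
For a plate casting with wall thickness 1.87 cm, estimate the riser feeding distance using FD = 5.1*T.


Formula: FD = 5.1 * T  (riser feeding-distance rule)
FD = 5.1 * 1.87 cm = 9.5370 cm

9.5370 cm


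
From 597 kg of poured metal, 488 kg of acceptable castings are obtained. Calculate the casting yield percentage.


Formula: Casting Yield = (W_good / W_total) * 100
Yield = (488 kg / 597 kg) * 100 = 81.7420%

81.7420%


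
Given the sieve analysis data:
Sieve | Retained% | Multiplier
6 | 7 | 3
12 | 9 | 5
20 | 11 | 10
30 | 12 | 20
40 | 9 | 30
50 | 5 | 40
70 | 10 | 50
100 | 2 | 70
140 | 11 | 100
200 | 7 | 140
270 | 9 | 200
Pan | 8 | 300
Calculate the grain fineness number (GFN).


Formula: GFN = sum(pct * multiplier) / sum(pct)
sum(pct * multiplier) = 7806
sum(pct) = 100
GFN = 7806 / 100 = 78.06

78.06


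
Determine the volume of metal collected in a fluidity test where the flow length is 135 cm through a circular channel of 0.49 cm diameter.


Formula: V = pi * (d/2)^2 * L  (cylinder volume)
Radius = 0.49/2 = 0.245 cm
V = pi * 0.245^2 * 135 = 25.4575 cm^3


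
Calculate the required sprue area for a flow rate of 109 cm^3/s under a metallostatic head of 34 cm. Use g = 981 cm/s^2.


Formula: v = sqrt(2*g*h), A = Q/v
Velocity: v = sqrt(2 * 981 * 34) = sqrt(66708) = 258.2789 cm/s
Sprue area: A = Q / v = 109 / 258.2789 = 0.4220 cm^2

Final answer: 0.4220 cm^2


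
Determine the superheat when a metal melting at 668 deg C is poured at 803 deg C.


Formula: Superheat = T_pour - T_melt
Superheat = 803 - 668 = 135 deg C


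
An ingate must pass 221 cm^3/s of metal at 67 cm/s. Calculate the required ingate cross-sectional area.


Formula: A_ingate = Q / v  (continuity equation)
A = 221 cm^3/s / 67 cm/s = 3.2985 cm^2

3.2985 cm^2


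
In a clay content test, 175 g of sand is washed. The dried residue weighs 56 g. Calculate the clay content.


Formula: Clay% = (W_total - W_washed) / W_total * 100
Clay mass = 175 - 56 = 119 g
Clay% = 119 / 175 * 100 = 68.0000%

Answer: 68.0000%


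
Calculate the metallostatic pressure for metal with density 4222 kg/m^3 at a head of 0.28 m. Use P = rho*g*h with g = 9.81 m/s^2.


Formula: P = rho * g * h
rho * g = 4222 * 9.81 = 41417.82 N/m^3
P = 41417.82 * 0.28 = 11596.9896 Pa

Answer: 11596.9896 Pa


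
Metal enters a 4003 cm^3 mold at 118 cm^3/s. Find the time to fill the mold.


Formula: t_fill = V_mold / Q_flow
t = 4003 cm^3 / 118 cm^3/s = 33.9237 s

Final answer: 33.9237 s


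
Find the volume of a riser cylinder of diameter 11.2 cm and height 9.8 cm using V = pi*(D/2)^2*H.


Formula: V = pi * (D/2)^2 * H  (cylinder volume)
Radius = D/2 = 11.2/2 = 5.6 cm
V = pi * 5.6^2 * 9.8 = 965.4994 cm^3


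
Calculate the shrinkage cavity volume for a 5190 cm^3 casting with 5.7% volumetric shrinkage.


Formula: V_shrink = V_casting * shrinkage_pct / 100
V_shrink = 5190 cm^3 * 5.7 / 100 = 295.8300 cm^3

Answer: 295.8300 cm^3


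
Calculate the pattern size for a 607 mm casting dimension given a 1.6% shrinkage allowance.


Formula: L_pattern = L_casting * (1 + shrinkage_rate/100)
Shrinkage factor = 1 + 1.6/100 = 1.016
L_pattern = 607 mm * 1.016 = 616.7120 mm

616.7120 mm
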